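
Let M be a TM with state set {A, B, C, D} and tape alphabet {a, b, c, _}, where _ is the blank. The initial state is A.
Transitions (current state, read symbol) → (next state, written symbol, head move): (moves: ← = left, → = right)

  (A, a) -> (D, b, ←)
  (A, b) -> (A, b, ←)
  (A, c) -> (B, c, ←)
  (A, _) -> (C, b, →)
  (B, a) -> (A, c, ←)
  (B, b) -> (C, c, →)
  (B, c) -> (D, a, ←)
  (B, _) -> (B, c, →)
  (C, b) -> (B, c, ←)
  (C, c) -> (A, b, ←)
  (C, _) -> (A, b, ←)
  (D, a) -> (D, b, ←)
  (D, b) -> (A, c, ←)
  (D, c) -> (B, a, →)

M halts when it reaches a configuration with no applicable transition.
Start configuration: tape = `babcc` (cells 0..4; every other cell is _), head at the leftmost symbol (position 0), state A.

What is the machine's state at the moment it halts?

A | ___[b]abcc   read b → write b, move ←, go to A
A | __[_]babcc   read _ → write b, move →, go to C
C | __b[b]abcc   read b → write c, move ←, go to B
B | __[b]cabcc   read b → write c, move →, go to C
C | __c[c]abcc   read c → write b, move ←, go to A
A | __[c]babcc   read c → write c, move ←, go to B
B | _[_]cbabcc   read _ → write c, move →, go to B
B | _c[c]babcc   read c → write a, move ←, go to D
D | _[c]ababcc   read c → write a, move →, go to B
B | _a[a]babcc   read a → write c, move ←, go to A
A | _[a]cbabcc   read a → write b, move ←, go to D
D | [_]bcbabcc
No transition is defined for (D, _); M halts in state D.

D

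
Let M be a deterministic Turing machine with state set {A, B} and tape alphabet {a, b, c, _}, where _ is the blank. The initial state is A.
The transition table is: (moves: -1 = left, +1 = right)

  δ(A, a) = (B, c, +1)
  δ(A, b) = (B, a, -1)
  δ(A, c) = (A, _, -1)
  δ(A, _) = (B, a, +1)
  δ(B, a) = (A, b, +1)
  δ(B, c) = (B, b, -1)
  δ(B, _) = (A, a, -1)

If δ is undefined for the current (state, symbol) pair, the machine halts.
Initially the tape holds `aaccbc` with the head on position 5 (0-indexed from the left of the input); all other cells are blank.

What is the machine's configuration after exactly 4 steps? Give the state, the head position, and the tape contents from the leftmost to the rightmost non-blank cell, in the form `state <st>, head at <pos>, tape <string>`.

state B, head at 1, tape aabba

A | aaccb[c]   read c → write _, move -1, go to A
A | aacc[b]_   read b → write a, move -1, go to B
B | aac[c]a_   read c → write b, move -1, go to B
B | aa[c]ba_   read c → write b, move -1, go to B
B | a[a]bba_
After 4 steps: state B, head at 1, tape aabba.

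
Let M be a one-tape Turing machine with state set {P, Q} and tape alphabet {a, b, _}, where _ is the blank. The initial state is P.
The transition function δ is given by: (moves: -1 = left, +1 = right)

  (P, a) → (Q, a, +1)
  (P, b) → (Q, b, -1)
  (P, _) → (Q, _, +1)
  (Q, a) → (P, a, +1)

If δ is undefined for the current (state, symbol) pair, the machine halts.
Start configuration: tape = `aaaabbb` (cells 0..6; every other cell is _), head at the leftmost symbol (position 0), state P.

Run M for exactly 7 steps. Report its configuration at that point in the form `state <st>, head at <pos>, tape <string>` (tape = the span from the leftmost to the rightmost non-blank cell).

state=P head=0 tape=[a]aaabbb   (P,a)→(Q,a,+1)
state=Q head=1 tape=a[a]aabbb   (Q,a)→(P,a,+1)
state=P head=2 tape=aa[a]abbb   (P,a)→(Q,a,+1)
state=Q head=3 tape=aaa[a]bbb   (Q,a)→(P,a,+1)
state=P head=4 tape=aaaa[b]bb   (P,b)→(Q,b,-1)
state=Q head=3 tape=aaa[a]bbb   (Q,a)→(P,a,+1)
state=P head=4 tape=aaaa[b]bb   (P,b)→(Q,b,-1)
state=Q head=3 tape=aaa[a]bbb
After 7 steps: state Q, head at 3, tape aaaabbb.

state Q, head at 3, tape aaaabbb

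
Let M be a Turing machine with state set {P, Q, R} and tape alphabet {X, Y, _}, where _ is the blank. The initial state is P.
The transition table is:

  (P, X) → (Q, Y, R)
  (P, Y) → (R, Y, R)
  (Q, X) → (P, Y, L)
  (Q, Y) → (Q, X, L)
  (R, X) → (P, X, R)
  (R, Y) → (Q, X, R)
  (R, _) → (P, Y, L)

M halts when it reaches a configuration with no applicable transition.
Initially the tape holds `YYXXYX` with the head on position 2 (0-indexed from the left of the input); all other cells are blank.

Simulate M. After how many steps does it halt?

15

state=P head=2 tape=_YY[X]XYX   (P,X)→(Q,Y,R)
state=Q head=3 tape=_YYY[X]YX   (Q,X)→(P,Y,L)
state=P head=2 tape=_YY[Y]YYX   (P,Y)→(R,Y,R)
state=R head=3 tape=_YYY[Y]YX   (R,Y)→(Q,X,R)
state=Q head=4 tape=_YYYX[Y]X   (Q,Y)→(Q,X,L)
state=Q head=3 tape=_YYY[X]XX   (Q,X)→(P,Y,L)
state=P head=2 tape=_YY[Y]YXX   (P,Y)→(R,Y,R)
state=R head=3 tape=_YYY[Y]XX   (R,Y)→(Q,X,R)
state=Q head=4 tape=_YYYX[X]X   (Q,X)→(P,Y,L)
state=P head=3 tape=_YYY[X]YX   (P,X)→(Q,Y,R)
state=Q head=4 tape=_YYYY[Y]X   (Q,Y)→(Q,X,L)
state=Q head=3 tape=_YYY[Y]XX   (Q,Y)→(Q,X,L)
state=Q head=2 tape=_YY[Y]XXX   (Q,Y)→(Q,X,L)
state=Q head=1 tape=_Y[Y]XXXX   (Q,Y)→(Q,X,L)
state=Q head=0 tape=_[Y]XXXXX   (Q,Y)→(Q,X,L)
state=Q head=-1 tape=[_]XXXXXX
M halts after 15 transitions.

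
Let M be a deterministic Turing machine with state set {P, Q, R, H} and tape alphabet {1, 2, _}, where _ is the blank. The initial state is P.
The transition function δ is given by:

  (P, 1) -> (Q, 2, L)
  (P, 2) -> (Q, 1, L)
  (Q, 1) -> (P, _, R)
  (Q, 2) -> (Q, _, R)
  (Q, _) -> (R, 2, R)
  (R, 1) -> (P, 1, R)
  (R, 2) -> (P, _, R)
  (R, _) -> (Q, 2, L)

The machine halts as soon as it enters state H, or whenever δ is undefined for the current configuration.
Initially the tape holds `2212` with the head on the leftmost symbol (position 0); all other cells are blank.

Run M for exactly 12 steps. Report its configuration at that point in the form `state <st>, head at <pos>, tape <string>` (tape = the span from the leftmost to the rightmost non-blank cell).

state Q, head at 2, tape 222_1

P | _[2]212   read 2 → write 1, move L, go to Q
Q | [_]1212   read _ → write 2, move R, go to R
R | 2[1]212   read 1 → write 1, move R, go to P
P | 21[2]12   read 2 → write 1, move L, go to Q
Q | 2[1]112   read 1 → write _, move R, go to P
P | 2_[1]12   read 1 → write 2, move L, go to Q
Q | 2[_]212   read _ → write 2, move R, go to R
R | 22[2]12   read 2 → write _, move R, go to P
P | 22_[1]2   read 1 → write 2, move L, go to Q
Q | 22[_]22   read _ → write 2, move R, go to R
R | 222[2]2   read 2 → write _, move R, go to P
P | 222_[2]   read 2 → write 1, move L, go to Q
Q | 222[_]1
After 12 steps: state Q, head at 2, tape 222_1.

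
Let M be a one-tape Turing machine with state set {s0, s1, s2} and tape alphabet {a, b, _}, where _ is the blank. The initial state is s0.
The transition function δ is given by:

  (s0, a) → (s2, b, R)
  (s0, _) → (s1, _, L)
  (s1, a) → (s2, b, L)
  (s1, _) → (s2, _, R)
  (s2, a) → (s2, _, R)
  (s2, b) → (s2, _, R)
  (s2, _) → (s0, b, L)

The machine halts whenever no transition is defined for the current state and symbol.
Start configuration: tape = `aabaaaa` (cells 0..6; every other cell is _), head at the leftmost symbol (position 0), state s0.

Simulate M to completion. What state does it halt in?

s1

s0 | [a]abaaaa_   read a → write b, move R, go to s2
s2 | b[a]baaaa_   read a → write _, move R, go to s2
s2 | b_[b]aaaa_   read b → write _, move R, go to s2
s2 | b__[a]aaa_   read a → write _, move R, go to s2
s2 | b___[a]aa_   read a → write _, move R, go to s2
s2 | b____[a]a_   read a → write _, move R, go to s2
s2 | b_____[a]_   read a → write _, move R, go to s2
s2 | b______[_]   read _ → write b, move L, go to s0
s0 | b_____[_]b   read _ → write _, move L, go to s1
s1 | b____[_]_b   read _ → write _, move R, go to s2
s2 | b_____[_]b   read _ → write b, move L, go to s0
s0 | b____[_]bb   read _ → write _, move L, go to s1
s1 | b___[_]_bb   read _ → write _, move R, go to s2
s2 | b____[_]bb   read _ → write b, move L, go to s0
s0 | b___[_]bbb   read _ → write _, move L, go to s1
s1 | b__[_]_bbb   read _ → write _, move R, go to s2
s2 | b___[_]bbb   read _ → write b, move L, go to s0
s0 | b__[_]bbbb   read _ → write _, move L, go to s1
s1 | b_[_]_bbbb   read _ → write _, move R, go to s2
s2 | b__[_]bbbb   read _ → write b, move L, go to s0
s0 | b_[_]bbbbb   read _ → write _, move L, go to s1
s1 | b[_]_bbbbb   read _ → write _, move R, go to s2
s2 | b_[_]bbbbb   read _ → write b, move L, go to s0
s0 | b[_]bbbbbb   read _ → write _, move L, go to s1
s1 | [b]_bbbbbb
No transition is defined for (s1, b); M halts in state s1.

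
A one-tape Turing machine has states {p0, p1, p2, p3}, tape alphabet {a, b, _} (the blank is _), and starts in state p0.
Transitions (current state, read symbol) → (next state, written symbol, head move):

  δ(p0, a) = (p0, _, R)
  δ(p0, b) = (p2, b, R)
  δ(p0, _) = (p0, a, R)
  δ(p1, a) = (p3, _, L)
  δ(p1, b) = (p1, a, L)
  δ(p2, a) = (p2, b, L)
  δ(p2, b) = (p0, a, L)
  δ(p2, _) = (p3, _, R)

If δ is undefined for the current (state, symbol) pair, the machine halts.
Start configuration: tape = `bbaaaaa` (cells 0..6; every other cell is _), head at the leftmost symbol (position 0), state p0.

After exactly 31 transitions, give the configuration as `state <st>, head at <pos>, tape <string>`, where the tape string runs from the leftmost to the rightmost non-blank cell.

state=p0 head=0 tape=_[b]baaaaa   (p0,b)→(p2,b,R)
state=p2 head=1 tape=_b[b]aaaaa   (p2,b)→(p0,a,L)
state=p0 head=0 tape=_[b]aaaaaa   (p0,b)→(p2,b,R)
state=p2 head=1 tape=_b[a]aaaaa   (p2,a)→(p2,b,L)
state=p2 head=0 tape=_[b]baaaaa   (p2,b)→(p0,a,L)
state=p0 head=-1 tape=[_]abaaaaa   (p0,_)→(p0,a,R)
state=p0 head=0 tape=a[a]baaaaa   (p0,a)→(p0,_,R)
state=p0 head=1 tape=a_[b]aaaaa   (p0,b)→(p2,b,R)
state=p2 head=2 tape=a_b[a]aaaa   (p2,a)→(p2,b,L)
state=p2 head=1 tape=a_[b]baaaa   (p2,b)→(p0,a,L)
state=p0 head=0 tape=a[_]abaaaa   (p0,_)→(p0,a,R)
state=p0 head=1 tape=aa[a]baaaa   (p0,a)→(p0,_,R)
state=p0 head=2 tape=aa_[b]aaaa   (p0,b)→(p2,b,R)
state=p2 head=3 tape=aa_b[a]aaa   (p2,a)→(p2,b,L)
state=p2 head=2 tape=aa_[b]baaa   (p2,b)→(p0,a,L)
state=p0 head=1 tape=aa[_]abaaa   (p0,_)→(p0,a,R)
state=p0 head=2 tape=aaa[a]baaa   (p0,a)→(p0,_,R)
state=p0 head=3 tape=aaa_[b]aaa   (p0,b)→(p2,b,R)
state=p2 head=4 tape=aaa_b[a]aa   (p2,a)→(p2,b,L)
state=p2 head=3 tape=aaa_[b]baa   (p2,b)→(p0,a,L)
state=p0 head=2 tape=aaa[_]abaa   (p0,_)→(p0,a,R)
state=p0 head=3 tape=aaaa[a]baa   (p0,a)→(p0,_,R)
state=p0 head=4 tape=aaaa_[b]aa   (p0,b)→(p2,b,R)
state=p2 head=5 tape=aaaa_b[a]a   (p2,a)→(p2,b,L)
state=p2 head=4 tape=aaaa_[b]ba   (p2,b)→(p0,a,L)
state=p0 head=3 tape=aaaa[_]aba   (p0,_)→(p0,a,R)
state=p0 head=4 tape=aaaaa[a]ba   (p0,a)→(p0,_,R)
state=p0 head=5 tape=aaaaa_[b]a   (p0,b)→(p2,b,R)
state=p2 head=6 tape=aaaaa_b[a]   (p2,a)→(p2,b,L)
state=p2 head=5 tape=aaaaa_[b]b   (p2,b)→(p0,a,L)
state=p0 head=4 tape=aaaaa[_]ab   (p0,_)→(p0,a,R)
state=p0 head=5 tape=aaaaaa[a]b
After 31 steps: state p0, head at 5, tape aaaaaaab.

state p0, head at 5, tape aaaaaaab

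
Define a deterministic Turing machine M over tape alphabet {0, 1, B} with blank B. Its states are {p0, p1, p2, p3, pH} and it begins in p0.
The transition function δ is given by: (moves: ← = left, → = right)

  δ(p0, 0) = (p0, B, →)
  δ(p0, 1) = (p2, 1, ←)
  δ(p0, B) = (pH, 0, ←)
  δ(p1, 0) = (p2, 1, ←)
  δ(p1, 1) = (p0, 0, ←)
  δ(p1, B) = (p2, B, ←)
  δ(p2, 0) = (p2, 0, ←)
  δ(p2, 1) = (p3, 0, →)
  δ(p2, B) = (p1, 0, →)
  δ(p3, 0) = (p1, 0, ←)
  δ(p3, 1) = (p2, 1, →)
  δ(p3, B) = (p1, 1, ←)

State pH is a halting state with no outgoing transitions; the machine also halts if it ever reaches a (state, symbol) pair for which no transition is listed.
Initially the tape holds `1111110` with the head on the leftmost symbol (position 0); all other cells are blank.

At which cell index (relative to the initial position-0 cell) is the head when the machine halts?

p0 | B[1]111110B   read 1 → write 1, move ←, go to p2
p2 | [B]1111110B   read B → write 0, move →, go to p1
p1 | 0[1]111110B   read 1 → write 0, move ←, go to p0
p0 | [0]0111110B   read 0 → write B, move →, go to p0
p0 | B[0]111110B   read 0 → write B, move →, go to p0
p0 | BB[1]11110B   read 1 → write 1, move ←, go to p2
p2 | B[B]111110B   read B → write 0, move →, go to p1
p1 | B0[1]11110B   read 1 → write 0, move ←, go to p0
p0 | B[0]011110B   read 0 → write B, move →, go to p0
p0 | BB[0]11110B   read 0 → write B, move →, go to p0
p0 | BBB[1]1110B   read 1 → write 1, move ←, go to p2
p2 | BB[B]11110B   read B → write 0, move →, go to p1
p1 | BB0[1]1110B   read 1 → write 0, move ←, go to p0
p0 | BB[0]01110B   read 0 → write B, move →, go to p0
p0 | BBB[0]1110B   read 0 → write B, move →, go to p0
p0 | BBBB[1]110B   read 1 → write 1, move ←, go to p2
p2 | BBB[B]1110B   read B → write 0, move →, go to p1
p1 | BBB0[1]110B   read 1 → write 0, move ←, go to p0
p0 | BBB[0]0110B   read 0 → write B, move →, go to p0
p0 | BBBB[0]110B   read 0 → write B, move →, go to p0
p0 | BBBBB[1]10B   read 1 → write 1, move ←, go to p2
p2 | BBBB[B]110B   read B → write 0, move →, go to p1
p1 | BBBB0[1]10B   read 1 → write 0, move ←, go to p0
p0 | BBBB[0]010B   read 0 → write B, move →, go to p0
p0 | BBBBB[0]10B   read 0 → write B, move →, go to p0
p0 | BBBBBB[1]0B   read 1 → write 1, move ←, go to p2
p2 | BBBBB[B]10B   read B → write 0, move →, go to p1
p1 | BBBBB0[1]0B   read 1 → write 0, move ←, go to p0
p0 | BBBBB[0]00B   read 0 → write B, move →, go to p0
p0 | BBBBBB[0]0B   read 0 → write B, move →, go to p0
p0 | BBBBBBB[0]B   read 0 → write B, move →, go to p0
p0 | BBBBBBBB[B]   read B → write 0, move ←, go to pH
pH | BBBBBBB[B]0
At halt the head is at cell 6.

6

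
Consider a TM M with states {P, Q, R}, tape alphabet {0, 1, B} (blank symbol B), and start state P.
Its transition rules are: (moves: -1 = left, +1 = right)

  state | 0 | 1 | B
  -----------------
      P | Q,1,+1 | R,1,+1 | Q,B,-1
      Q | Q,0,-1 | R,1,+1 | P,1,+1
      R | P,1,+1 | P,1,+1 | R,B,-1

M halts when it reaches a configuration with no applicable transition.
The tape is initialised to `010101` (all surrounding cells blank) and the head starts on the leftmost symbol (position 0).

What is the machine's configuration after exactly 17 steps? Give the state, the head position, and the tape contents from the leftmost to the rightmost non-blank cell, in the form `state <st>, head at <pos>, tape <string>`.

state=P head=0 tape=[0]10101B   (P,0)→(Q,1,+1)
state=Q head=1 tape=1[1]0101B   (Q,1)→(R,1,+1)
state=R head=2 tape=11[0]101B   (R,0)→(P,1,+1)
state=P head=3 tape=111[1]01B   (P,1)→(R,1,+1)
state=R head=4 tape=1111[0]1B   (R,0)→(P,1,+1)
state=P head=5 tape=11111[1]B   (P,1)→(R,1,+1)
state=R head=6 tape=111111[B]   (R,B)→(R,B,-1)
state=R head=5 tape=11111[1]B   (R,1)→(P,1,+1)
state=P head=6 tape=111111[B]   (P,B)→(Q,B,-1)
state=Q head=5 tape=11111[1]B   (Q,1)→(R,1,+1)
state=R head=6 tape=111111[B]   (R,B)→(R,B,-1)
state=R head=5 tape=11111[1]B   (R,1)→(P,1,+1)
state=P head=6 tape=111111[B]   (P,B)→(Q,B,-1)
state=Q head=5 tape=11111[1]B   (Q,1)→(R,1,+1)
state=R head=6 tape=111111[B]   (R,B)→(R,B,-1)
state=R head=5 tape=11111[1]B   (R,1)→(P,1,+1)
state=P head=6 tape=111111[B]   (P,B)→(Q,B,-1)
state=Q head=5 tape=11111[1]B
After 17 steps: state Q, head at 5, tape 111111.

state Q, head at 5, tape 111111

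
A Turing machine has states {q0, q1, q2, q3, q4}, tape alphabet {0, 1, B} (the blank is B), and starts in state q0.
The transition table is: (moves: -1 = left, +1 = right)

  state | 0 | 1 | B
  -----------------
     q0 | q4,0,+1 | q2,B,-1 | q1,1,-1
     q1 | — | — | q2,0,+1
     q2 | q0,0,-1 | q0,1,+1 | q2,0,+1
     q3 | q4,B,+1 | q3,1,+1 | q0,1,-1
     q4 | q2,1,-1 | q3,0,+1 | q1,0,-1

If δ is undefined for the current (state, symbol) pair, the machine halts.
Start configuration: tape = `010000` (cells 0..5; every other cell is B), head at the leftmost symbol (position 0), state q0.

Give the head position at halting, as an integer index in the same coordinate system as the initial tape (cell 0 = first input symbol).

state=q0 head=0 tape=BBBB[0]10000   (q0,0)→(q4,0,+1)
state=q4 head=1 tape=BBBB0[1]0000   (q4,1)→(q3,0,+1)
state=q3 head=2 tape=BBBB00[0]000   (q3,0)→(q4,B,+1)
state=q4 head=3 tape=BBBB00B[0]00   (q4,0)→(q2,1,-1)
state=q2 head=2 tape=BBBB00[B]100   (q2,B)→(q2,0,+1)
state=q2 head=3 tape=BBBB000[1]00   (q2,1)→(q0,1,+1)
state=q0 head=4 tape=BBBB0001[0]0   (q0,0)→(q4,0,+1)
state=q4 head=5 tape=BBBB00010[0]   (q4,0)→(q2,1,-1)
state=q2 head=4 tape=BBBB0001[0]1   (q2,0)→(q0,0,-1)
state=q0 head=3 tape=BBBB000[1]01   (q0,1)→(q2,B,-1)
state=q2 head=2 tape=BBBB00[0]B01   (q2,0)→(q0,0,-1)
state=q0 head=1 tape=BBBB0[0]0B01   (q0,0)→(q4,0,+1)
state=q4 head=2 tape=BBBB00[0]B01   (q4,0)→(q2,1,-1)
state=q2 head=1 tape=BBBB0[0]1B01   (q2,0)→(q0,0,-1)
state=q0 head=0 tape=BBBB[0]01B01   (q0,0)→(q4,0,+1)
state=q4 head=1 tape=BBBB0[0]1B01   (q4,0)→(q2,1,-1)
state=q2 head=0 tape=BBBB[0]11B01   (q2,0)→(q0,0,-1)
state=q0 head=-1 tape=BBB[B]011B01   (q0,B)→(q1,1,-1)
state=q1 head=-2 tape=BB[B]1011B01   (q1,B)→(q2,0,+1)
state=q2 head=-1 tape=BB0[1]011B01   (q2,1)→(q0,1,+1)
state=q0 head=0 tape=BB01[0]11B01   (q0,0)→(q4,0,+1)
state=q4 head=1 tape=BB010[1]1B01   (q4,1)→(q3,0,+1)
state=q3 head=2 tape=BB0100[1]B01   (q3,1)→(q3,1,+1)
state=q3 head=3 tape=BB01001[B]01   (q3,B)→(q0,1,-1)
state=q0 head=2 tape=BB0100[1]101   (q0,1)→(q2,B,-1)
state=q2 head=1 tape=BB010[0]B101   (q2,0)→(q0,0,-1)
state=q0 head=0 tape=BB01[0]0B101   (q0,0)→(q4,0,+1)
state=q4 head=1 tape=BB010[0]B101   (q4,0)→(q2,1,-1)
state=q2 head=0 tape=BB01[0]1B101   (q2,0)→(q0,0,-1)
state=q0 head=-1 tape=BB0[1]01B101   (q0,1)→(q2,B,-1)
state=q2 head=-2 tape=BB[0]B01B101   (q2,0)→(q0,0,-1)
state=q0 head=-3 tape=B[B]0B01B101   (q0,B)→(q1,1,-1)
state=q1 head=-4 tape=[B]10B01B101   (q1,B)→(q2,0,+1)
state=q2 head=-3 tape=0[1]0B01B101   (q2,1)→(q0,1,+1)
state=q0 head=-2 tape=01[0]B01B101   (q0,0)→(q4,0,+1)
state=q4 head=-1 tape=010[B]01B101   (q4,B)→(q1,0,-1)
state=q1 head=-2 tape=01[0]001B101
At halt the head is at cell -2.

-2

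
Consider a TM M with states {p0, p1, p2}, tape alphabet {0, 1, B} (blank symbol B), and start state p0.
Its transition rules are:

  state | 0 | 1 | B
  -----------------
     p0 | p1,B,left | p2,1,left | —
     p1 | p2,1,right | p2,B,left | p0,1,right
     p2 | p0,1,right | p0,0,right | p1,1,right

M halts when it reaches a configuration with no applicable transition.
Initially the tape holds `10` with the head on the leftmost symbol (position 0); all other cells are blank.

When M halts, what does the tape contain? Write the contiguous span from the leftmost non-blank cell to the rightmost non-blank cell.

0B0

p0 | B[1]0   read 1 → write 1, move left, go to p2
p2 | [B]10   read B → write 1, move right, go to p1
p1 | 1[1]0   read 1 → write B, move left, go to p2
p2 | [1]B0   read 1 → write 0, move right, go to p0
p0 | 0[B]0
The non-blank tape span at halt is 0B0.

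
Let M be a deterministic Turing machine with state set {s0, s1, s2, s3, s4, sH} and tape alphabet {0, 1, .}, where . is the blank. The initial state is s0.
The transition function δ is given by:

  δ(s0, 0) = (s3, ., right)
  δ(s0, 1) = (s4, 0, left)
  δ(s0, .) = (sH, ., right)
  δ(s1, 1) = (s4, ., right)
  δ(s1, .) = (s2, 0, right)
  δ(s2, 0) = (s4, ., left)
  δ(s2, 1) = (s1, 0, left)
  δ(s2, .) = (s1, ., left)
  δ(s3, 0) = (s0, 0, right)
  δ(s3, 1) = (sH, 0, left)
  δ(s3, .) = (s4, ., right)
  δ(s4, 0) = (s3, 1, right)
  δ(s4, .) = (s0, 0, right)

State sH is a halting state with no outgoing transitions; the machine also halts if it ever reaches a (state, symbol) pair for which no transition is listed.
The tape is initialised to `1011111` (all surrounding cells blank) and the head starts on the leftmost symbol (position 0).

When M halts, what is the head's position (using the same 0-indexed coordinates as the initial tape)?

8

state=s0 head=0 tape=.[1]011111..   (s0,1)→(s4,0,left)
state=s4 head=-1 tape=[.]0011111..   (s4,.)→(s0,0,right)
state=s0 head=0 tape=0[0]011111..   (s0,0)→(s3,.,right)
state=s3 head=1 tape=0.[0]11111..   (s3,0)→(s0,0,right)
state=s0 head=2 tape=0.0[1]1111..   (s0,1)→(s4,0,left)
state=s4 head=1 tape=0.[0]01111..   (s4,0)→(s3,1,right)
state=s3 head=2 tape=0.1[0]1111..   (s3,0)→(s0,0,right)
state=s0 head=3 tape=0.10[1]111..   (s0,1)→(s4,0,left)
state=s4 head=2 tape=0.1[0]0111..   (s4,0)→(s3,1,right)
state=s3 head=3 tape=0.11[0]111..   (s3,0)→(s0,0,right)
state=s0 head=4 tape=0.110[1]11..   (s0,1)→(s4,0,left)
state=s4 head=3 tape=0.11[0]011..   (s4,0)→(s3,1,right)
state=s3 head=4 tape=0.111[0]11..   (s3,0)→(s0,0,right)
state=s0 head=5 tape=0.1110[1]1..   (s0,1)→(s4,0,left)
state=s4 head=4 tape=0.111[0]01..   (s4,0)→(s3,1,right)
state=s3 head=5 tape=0.1111[0]1..   (s3,0)→(s0,0,right)
state=s0 head=6 tape=0.11110[1]..   (s0,1)→(s4,0,left)
state=s4 head=5 tape=0.1111[0]0..   (s4,0)→(s3,1,right)
state=s3 head=6 tape=0.11111[0]..   (s3,0)→(s0,0,right)
state=s0 head=7 tape=0.111110[.].   (s0,.)→(sH,.,right)
state=sH head=8 tape=0.111110.[.]
At halt the head is at cell 8.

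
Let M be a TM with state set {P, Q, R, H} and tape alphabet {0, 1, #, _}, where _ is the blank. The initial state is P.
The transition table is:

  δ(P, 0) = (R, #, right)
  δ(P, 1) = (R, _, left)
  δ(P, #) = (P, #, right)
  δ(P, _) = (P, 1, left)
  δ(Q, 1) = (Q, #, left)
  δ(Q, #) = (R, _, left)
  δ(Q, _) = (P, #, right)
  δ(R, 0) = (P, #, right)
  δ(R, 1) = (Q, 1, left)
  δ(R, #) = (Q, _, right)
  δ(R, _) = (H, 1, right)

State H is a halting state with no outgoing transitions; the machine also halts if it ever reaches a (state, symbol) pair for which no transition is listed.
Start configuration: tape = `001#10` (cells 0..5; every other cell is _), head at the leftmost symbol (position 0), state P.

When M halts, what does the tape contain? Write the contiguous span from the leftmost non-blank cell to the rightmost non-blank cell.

P | [0]01#10__   read 0 → write #, move right, go to R
R | #[0]1#10__   read 0 → write #, move right, go to P
P | ##[1]#10__   read 1 → write _, move left, go to R
R | #[#]_#10__   read # → write _, move right, go to Q
Q | #_[_]#10__   read _ → write #, move right, go to P
P | #_#[#]10__   read # → write #, move right, go to P
P | #_##[1]0__   read 1 → write _, move left, go to R
R | #_#[#]_0__   read # → write _, move right, go to Q
Q | #_#_[_]0__   read _ → write #, move right, go to P
P | #_#_#[0]__   read 0 → write #, move right, go to R
R | #_#_##[_]_   read _ → write 1, move right, go to H
H | #_#_##1[_]
The non-blank tape span at halt is #_#_##1.

#_#_##1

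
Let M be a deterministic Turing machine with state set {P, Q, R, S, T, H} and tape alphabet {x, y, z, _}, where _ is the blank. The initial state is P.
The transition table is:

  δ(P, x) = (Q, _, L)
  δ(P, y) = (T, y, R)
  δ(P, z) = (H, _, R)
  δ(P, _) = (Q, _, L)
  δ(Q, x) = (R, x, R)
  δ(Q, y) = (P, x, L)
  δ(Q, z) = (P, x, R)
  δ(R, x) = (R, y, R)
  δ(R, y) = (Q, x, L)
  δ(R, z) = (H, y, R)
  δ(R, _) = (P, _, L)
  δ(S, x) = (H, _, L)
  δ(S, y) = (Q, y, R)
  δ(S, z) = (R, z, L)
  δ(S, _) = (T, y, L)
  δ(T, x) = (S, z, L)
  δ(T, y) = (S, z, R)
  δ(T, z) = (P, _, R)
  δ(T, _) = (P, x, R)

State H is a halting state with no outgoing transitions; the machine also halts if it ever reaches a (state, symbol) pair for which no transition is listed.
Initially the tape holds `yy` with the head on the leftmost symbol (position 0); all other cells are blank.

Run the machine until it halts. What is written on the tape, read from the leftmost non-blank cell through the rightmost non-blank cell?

x_x

P | __[y]y___   read y → write y, move R, go to T
T | __y[y]___   read y → write z, move R, go to S
S | __yz[_]__   read _ → write y, move L, go to T
T | __y[z]y__   read z → write _, move R, go to P
P | __y_[y]__   read y → write y, move R, go to T
T | __y_y[_]_   read _ → write x, move R, go to P
P | __y_yx[_]   read _ → write _, move L, go to Q
Q | __y_y[x]_   read x → write x, move R, go to R
R | __y_yx[_]   read _ → write _, move L, go to P
P | __y_y[x]_   read x → write _, move L, go to Q
Q | __y_[y]__   read y → write x, move L, go to P
P | __y[_]x__   read _ → write _, move L, go to Q
Q | __[y]_x__   read y → write x, move L, go to P
P | _[_]x_x__   read _ → write _, move L, go to Q
Q | [_]_x_x__
The non-blank tape span at halt is x_x.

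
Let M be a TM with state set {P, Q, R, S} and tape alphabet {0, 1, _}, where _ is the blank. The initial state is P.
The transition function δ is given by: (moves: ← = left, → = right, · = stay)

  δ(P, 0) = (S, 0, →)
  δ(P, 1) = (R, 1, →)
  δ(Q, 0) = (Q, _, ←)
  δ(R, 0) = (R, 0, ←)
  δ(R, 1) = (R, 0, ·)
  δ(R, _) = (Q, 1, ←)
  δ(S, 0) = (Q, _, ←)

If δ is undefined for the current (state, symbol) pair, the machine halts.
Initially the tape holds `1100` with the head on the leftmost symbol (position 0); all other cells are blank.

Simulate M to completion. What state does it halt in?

P | __[1]100   read 1 → write 1, move →, go to R
R | __1[1]00   read 1 → write 0, move ·, go to R
R | __1[0]00   read 0 → write 0, move ←, go to R
R | __[1]000   read 1 → write 0, move ·, go to R
R | __[0]000   read 0 → write 0, move ←, go to R
R | _[_]0000   read _ → write 1, move ←, go to Q
Q | [_]10000
No transition is defined for (Q, _); M halts in state Q.

Q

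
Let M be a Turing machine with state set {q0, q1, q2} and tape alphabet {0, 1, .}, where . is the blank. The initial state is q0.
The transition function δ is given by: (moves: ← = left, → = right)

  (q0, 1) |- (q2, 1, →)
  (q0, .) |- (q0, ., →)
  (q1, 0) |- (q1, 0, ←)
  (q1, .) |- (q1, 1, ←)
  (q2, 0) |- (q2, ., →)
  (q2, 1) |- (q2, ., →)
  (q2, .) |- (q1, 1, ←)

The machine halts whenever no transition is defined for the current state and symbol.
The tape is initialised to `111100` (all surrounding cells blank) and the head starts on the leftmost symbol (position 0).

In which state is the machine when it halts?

q1

q0 | [1]11100.   read 1 → write 1, move →, go to q2
q2 | 1[1]1100.   read 1 → write ., move →, go to q2
q2 | 1.[1]100.   read 1 → write ., move →, go to q2
q2 | 1..[1]00.   read 1 → write ., move →, go to q2
q2 | 1...[0]0.   read 0 → write ., move →, go to q2
q2 | 1....[0].   read 0 → write ., move →, go to q2
q2 | 1.....[.]   read . → write 1, move ←, go to q1
q1 | 1....[.]1   read . → write 1, move ←, go to q1
q1 | 1...[.]11   read . → write 1, move ←, go to q1
q1 | 1..[.]111   read . → write 1, move ←, go to q1
q1 | 1.[.]1111   read . → write 1, move ←, go to q1
q1 | 1[.]11111   read . → write 1, move ←, go to q1
q1 | [1]111111
No transition is defined for (q1, 1); M halts in state q1.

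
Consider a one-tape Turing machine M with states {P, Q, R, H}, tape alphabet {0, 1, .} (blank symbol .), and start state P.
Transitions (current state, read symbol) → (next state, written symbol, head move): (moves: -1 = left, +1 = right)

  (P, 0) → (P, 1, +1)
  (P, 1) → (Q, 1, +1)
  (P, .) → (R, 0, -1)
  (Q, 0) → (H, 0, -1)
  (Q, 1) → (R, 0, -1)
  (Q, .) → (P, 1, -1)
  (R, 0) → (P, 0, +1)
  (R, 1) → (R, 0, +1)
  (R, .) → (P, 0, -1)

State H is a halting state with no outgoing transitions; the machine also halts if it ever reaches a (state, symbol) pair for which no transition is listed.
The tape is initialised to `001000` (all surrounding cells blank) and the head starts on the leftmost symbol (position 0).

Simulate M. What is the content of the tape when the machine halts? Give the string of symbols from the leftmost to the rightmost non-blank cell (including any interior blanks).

state=P head=0 tape=[0]01000   (P,0)→(P,1,+1)
state=P head=1 tape=1[0]1000   (P,0)→(P,1,+1)
state=P head=2 tape=11[1]000   (P,1)→(Q,1,+1)
state=Q head=3 tape=111[0]00   (Q,0)→(H,0,-1)
state=H head=2 tape=11[1]000
The non-blank tape span at halt is 111000.

111000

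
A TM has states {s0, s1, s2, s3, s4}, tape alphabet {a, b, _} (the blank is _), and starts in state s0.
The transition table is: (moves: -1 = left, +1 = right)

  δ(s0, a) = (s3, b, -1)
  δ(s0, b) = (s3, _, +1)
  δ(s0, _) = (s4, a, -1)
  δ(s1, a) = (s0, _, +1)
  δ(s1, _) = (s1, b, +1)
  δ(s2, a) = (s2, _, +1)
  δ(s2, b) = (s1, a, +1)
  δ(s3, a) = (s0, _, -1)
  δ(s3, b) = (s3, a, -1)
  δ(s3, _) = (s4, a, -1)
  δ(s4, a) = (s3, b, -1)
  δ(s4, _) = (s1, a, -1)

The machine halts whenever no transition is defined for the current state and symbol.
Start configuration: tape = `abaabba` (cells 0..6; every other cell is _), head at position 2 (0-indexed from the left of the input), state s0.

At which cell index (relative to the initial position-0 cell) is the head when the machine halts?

-3

s0 | ___ab[a]abba   read a → write b, move -1, go to s3
s3 | ___a[b]babba   read b → write a, move -1, go to s3
s3 | ___[a]ababba   read a → write _, move -1, go to s0
s0 | __[_]_ababba   read _ → write a, move -1, go to s4
s4 | _[_]a_ababba   read _ → write a, move -1, go to s1
s1 | [_]aa_ababba   read _ → write b, move +1, go to s1
s1 | b[a]a_ababba   read a → write _, move +1, go to s0
s0 | b_[a]_ababba   read a → write b, move -1, go to s3
s3 | b[_]b_ababba   read _ → write a, move -1, go to s4
s4 | [b]ab_ababba
At halt the head is at cell -3.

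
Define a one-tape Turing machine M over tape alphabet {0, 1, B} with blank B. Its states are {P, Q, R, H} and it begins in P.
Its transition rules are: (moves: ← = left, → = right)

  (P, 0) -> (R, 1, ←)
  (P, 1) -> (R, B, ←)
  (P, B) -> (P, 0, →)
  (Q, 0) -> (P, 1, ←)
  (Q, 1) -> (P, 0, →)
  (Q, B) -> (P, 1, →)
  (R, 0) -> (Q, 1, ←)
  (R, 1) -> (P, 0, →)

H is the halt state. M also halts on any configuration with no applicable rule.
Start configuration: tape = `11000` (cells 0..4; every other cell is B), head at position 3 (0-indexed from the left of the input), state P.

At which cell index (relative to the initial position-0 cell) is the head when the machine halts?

state=P head=3 tape=BBBBB110[0]0   (P,0)→(R,1,←)
state=R head=2 tape=BBBBB11[0]10   (R,0)→(Q,1,←)
state=Q head=1 tape=BBBBB1[1]110   (Q,1)→(P,0,→)
state=P head=2 tape=BBBBB10[1]10   (P,1)→(R,B,←)
state=R head=1 tape=BBBBB1[0]B10   (R,0)→(Q,1,←)
state=Q head=0 tape=BBBBB[1]1B10   (Q,1)→(P,0,→)
state=P head=1 tape=BBBBB0[1]B10   (P,1)→(R,B,←)
state=R head=0 tape=BBBBB[0]BB10   (R,0)→(Q,1,←)
state=Q head=-1 tape=BBBB[B]1BB10   (Q,B)→(P,1,→)
state=P head=0 tape=BBBB1[1]BB10   (P,1)→(R,B,←)
state=R head=-1 tape=BBBB[1]BBB10   (R,1)→(P,0,→)
state=P head=0 tape=BBBB0[B]BB10   (P,B)→(P,0,→)
state=P head=1 tape=BBBB00[B]B10   (P,B)→(P,0,→)
state=P head=2 tape=BBBB000[B]10   (P,B)→(P,0,→)
state=P head=3 tape=BBBB0000[1]0   (P,1)→(R,B,←)
state=R head=2 tape=BBBB000[0]B0   (R,0)→(Q,1,←)
state=Q head=1 tape=BBBB00[0]1B0   (Q,0)→(P,1,←)
state=P head=0 tape=BBBB0[0]11B0   (P,0)→(R,1,←)
state=R head=-1 tape=BBBB[0]111B0   (R,0)→(Q,1,←)
state=Q head=-2 tape=BBB[B]1111B0   (Q,B)→(P,1,→)
state=P head=-1 tape=BBB1[1]111B0   (P,1)→(R,B,←)
state=R head=-2 tape=BBB[1]B111B0   (R,1)→(P,0,→)
state=P head=-1 tape=BBB0[B]111B0   (P,B)→(P,0,→)
state=P head=0 tape=BBB00[1]11B0   (P,1)→(R,B,←)
state=R head=-1 tape=BBB0[0]B11B0   (R,0)→(Q,1,←)
state=Q head=-2 tape=BBB[0]1B11B0   (Q,0)→(P,1,←)
state=P head=-3 tape=BB[B]11B11B0   (P,B)→(P,0,→)
state=P head=-2 tape=BB0[1]1B11B0   (P,1)→(R,B,←)
state=R head=-3 tape=BB[0]B1B11B0   (R,0)→(Q,1,←)
state=Q head=-4 tape=B[B]1B1B11B0   (Q,B)→(P,1,→)
state=P head=-3 tape=B1[1]B1B11B0   (P,1)→(R,B,←)
state=R head=-4 tape=B[1]BB1B11B0   (R,1)→(P,0,→)
state=P head=-3 tape=B0[B]B1B11B0   (P,B)→(P,0,→)
state=P head=-2 tape=B00[B]1B11B0   (P,B)→(P,0,→)
state=P head=-1 tape=B000[1]B11B0   (P,1)→(R,B,←)
state=R head=-2 tape=B00[0]BB11B0   (R,0)→(Q,1,←)
state=Q head=-3 tape=B0[0]1BB11B0   (Q,0)→(P,1,←)
state=P head=-4 tape=B[0]11BB11B0   (P,0)→(R,1,←)
state=R head=-5 tape=[B]111BB11B0
At halt the head is at cell -5.

-5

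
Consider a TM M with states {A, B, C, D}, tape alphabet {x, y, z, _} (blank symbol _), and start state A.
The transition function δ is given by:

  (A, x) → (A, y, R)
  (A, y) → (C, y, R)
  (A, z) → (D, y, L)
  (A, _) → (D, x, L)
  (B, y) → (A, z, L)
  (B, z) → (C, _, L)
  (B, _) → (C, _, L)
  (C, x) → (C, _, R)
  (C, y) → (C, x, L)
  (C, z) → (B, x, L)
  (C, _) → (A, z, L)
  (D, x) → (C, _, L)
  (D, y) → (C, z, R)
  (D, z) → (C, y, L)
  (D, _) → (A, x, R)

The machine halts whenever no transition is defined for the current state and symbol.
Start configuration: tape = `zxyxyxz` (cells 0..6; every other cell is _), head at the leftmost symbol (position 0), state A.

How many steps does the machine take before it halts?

23

state=A head=0 tape=_____[z]xyxyxz   (A,z)→(D,y,L)
state=D head=-1 tape=____[_]yxyxyxz   (D,_)→(A,x,R)
state=A head=0 tape=____x[y]xyxyxz   (A,y)→(C,y,R)
state=C head=1 tape=____xy[x]yxyxz   (C,x)→(C,_,R)
state=C head=2 tape=____xy_[y]xyxz   (C,y)→(C,x,L)
state=C head=1 tape=____xy[_]xxyxz   (C,_)→(A,z,L)
state=A head=0 tape=____x[y]zxxyxz   (A,y)→(C,y,R)
state=C head=1 tape=____xy[z]xxyxz   (C,z)→(B,x,L)
state=B head=0 tape=____x[y]xxxyxz   (B,y)→(A,z,L)
state=A head=-1 tape=____[x]zxxxyxz   (A,x)→(A,y,R)
state=A head=0 tape=____y[z]xxxyxz   (A,z)→(D,y,L)
state=D head=-1 tape=____[y]yxxxyxz   (D,y)→(C,z,R)
state=C head=0 tape=____z[y]xxxyxz   (C,y)→(C,x,L)
state=C head=-1 tape=____[z]xxxxyxz   (C,z)→(B,x,L)
state=B head=-2 tape=___[_]xxxxxyxz   (B,_)→(C,_,L)
state=C head=-3 tape=__[_]_xxxxxyxz   (C,_)→(A,z,L)
state=A head=-4 tape=_[_]z_xxxxxyxz   (A,_)→(D,x,L)
state=D head=-5 tape=[_]xz_xxxxxyxz   (D,_)→(A,x,R)
state=A head=-4 tape=x[x]z_xxxxxyxz   (A,x)→(A,y,R)
state=A head=-3 tape=xy[z]_xxxxxyxz   (A,z)→(D,y,L)
state=D head=-4 tape=x[y]y_xxxxxyxz   (D,y)→(C,z,R)
state=C head=-3 tape=xz[y]_xxxxxyxz   (C,y)→(C,x,L)
state=C head=-4 tape=x[z]x_xxxxxyxz   (C,z)→(B,x,L)
state=B head=-5 tape=[x]xx_xxxxxyxz
M halts after 23 transitions.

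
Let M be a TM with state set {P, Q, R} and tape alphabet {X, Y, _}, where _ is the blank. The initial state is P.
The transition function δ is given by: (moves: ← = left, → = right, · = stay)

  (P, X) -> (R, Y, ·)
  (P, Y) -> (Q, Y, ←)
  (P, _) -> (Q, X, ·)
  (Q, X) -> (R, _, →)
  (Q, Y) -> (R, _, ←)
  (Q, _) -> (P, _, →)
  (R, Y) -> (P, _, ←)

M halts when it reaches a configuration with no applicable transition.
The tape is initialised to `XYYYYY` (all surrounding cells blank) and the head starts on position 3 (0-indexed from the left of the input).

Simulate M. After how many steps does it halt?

7

state=P head=3 tape=_XYY[Y]YY   (P,Y)→(Q,Y,←)
state=Q head=2 tape=_XY[Y]YYY   (Q,Y)→(R,_,←)
state=R head=1 tape=_X[Y]_YYY   (R,Y)→(P,_,←)
state=P head=0 tape=_[X]__YYY   (P,X)→(R,Y,·)
state=R head=0 tape=_[Y]__YYY   (R,Y)→(P,_,←)
state=P head=-1 tape=[_]___YYY   (P,_)→(Q,X,·)
state=Q head=-1 tape=[X]___YYY   (Q,X)→(R,_,→)
state=R head=0 tape=_[_]__YYY
M halts after 7 transitions.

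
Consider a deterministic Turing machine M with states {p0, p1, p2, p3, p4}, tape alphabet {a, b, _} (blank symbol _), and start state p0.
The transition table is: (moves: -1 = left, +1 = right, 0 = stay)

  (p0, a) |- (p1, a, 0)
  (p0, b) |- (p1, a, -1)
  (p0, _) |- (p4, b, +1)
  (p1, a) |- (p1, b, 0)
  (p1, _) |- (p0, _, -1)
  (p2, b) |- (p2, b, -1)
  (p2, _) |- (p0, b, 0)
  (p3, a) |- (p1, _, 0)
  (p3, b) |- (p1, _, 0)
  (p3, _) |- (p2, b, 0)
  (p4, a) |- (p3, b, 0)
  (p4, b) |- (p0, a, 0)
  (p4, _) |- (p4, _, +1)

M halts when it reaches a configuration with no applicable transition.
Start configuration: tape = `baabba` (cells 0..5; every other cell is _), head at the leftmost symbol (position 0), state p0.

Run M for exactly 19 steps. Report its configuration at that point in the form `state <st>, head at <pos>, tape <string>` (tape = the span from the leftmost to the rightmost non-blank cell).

state p4, head at 3, tape bbbb_bba

state=p0 head=0 tape=__[b]aabba   (p0,b)→(p1,a,-1)
state=p1 head=-1 tape=_[_]aaabba   (p1,_)→(p0,_,-1)
state=p0 head=-2 tape=[_]_aaabba   (p0,_)→(p4,b,+1)
state=p4 head=-1 tape=b[_]aaabba   (p4,_)→(p4,_,+1)
state=p4 head=0 tape=b_[a]aabba   (p4,a)→(p3,b,0)
state=p3 head=0 tape=b_[b]aabba   (p3,b)→(p1,_,0)
state=p1 head=0 tape=b_[_]aabba   (p1,_)→(p0,_,-1)
state=p0 head=-1 tape=b[_]_aabba   (p0,_)→(p4,b,+1)
state=p4 head=0 tape=bb[_]aabba   (p4,_)→(p4,_,+1)
state=p4 head=1 tape=bb_[a]abba   (p4,a)→(p3,b,0)
state=p3 head=1 tape=bb_[b]abba   (p3,b)→(p1,_,0)
state=p1 head=1 tape=bb_[_]abba   (p1,_)→(p0,_,-1)
state=p0 head=0 tape=bb[_]_abba   (p0,_)→(p4,b,+1)
state=p4 head=1 tape=bbb[_]abba   (p4,_)→(p4,_,+1)
state=p4 head=2 tape=bbb_[a]bba   (p4,a)→(p3,b,0)
state=p3 head=2 tape=bbb_[b]bba   (p3,b)→(p1,_,0)
state=p1 head=2 tape=bbb_[_]bba   (p1,_)→(p0,_,-1)
state=p0 head=1 tape=bbb[_]_bba   (p0,_)→(p4,b,+1)
state=p4 head=2 tape=bbbb[_]bba   (p4,_)→(p4,_,+1)
state=p4 head=3 tape=bbbb_[b]ba
After 19 steps: state p4, head at 3, tape bbbb_bba.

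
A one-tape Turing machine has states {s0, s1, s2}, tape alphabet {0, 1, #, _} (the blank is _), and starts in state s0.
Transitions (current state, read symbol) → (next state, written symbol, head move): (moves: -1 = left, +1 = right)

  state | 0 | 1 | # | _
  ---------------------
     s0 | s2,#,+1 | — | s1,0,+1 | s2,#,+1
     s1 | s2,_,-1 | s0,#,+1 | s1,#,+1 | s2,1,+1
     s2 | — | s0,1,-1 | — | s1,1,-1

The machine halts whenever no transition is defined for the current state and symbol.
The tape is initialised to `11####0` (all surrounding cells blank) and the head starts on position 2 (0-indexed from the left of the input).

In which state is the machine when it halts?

s2

state=s0 head=2 tape=11[#]###0   (s0,#)→(s1,0,+1)
state=s1 head=3 tape=110[#]##0   (s1,#)→(s1,#,+1)
state=s1 head=4 tape=110#[#]#0   (s1,#)→(s1,#,+1)
state=s1 head=5 tape=110##[#]0   (s1,#)→(s1,#,+1)
state=s1 head=6 tape=110###[0]   (s1,0)→(s2,_,-1)
state=s2 head=5 tape=110##[#]_
No transition is defined for (s2, #); M halts in state s2.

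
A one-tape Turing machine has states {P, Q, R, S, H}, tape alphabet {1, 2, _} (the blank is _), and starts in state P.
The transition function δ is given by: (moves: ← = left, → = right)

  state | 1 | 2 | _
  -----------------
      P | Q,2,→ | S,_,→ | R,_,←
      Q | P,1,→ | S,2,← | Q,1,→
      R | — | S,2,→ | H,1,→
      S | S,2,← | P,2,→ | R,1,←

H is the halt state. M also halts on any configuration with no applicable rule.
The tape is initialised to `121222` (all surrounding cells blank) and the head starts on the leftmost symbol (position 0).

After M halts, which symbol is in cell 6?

1

state=P head=0 tape=[1]21222_   (P,1)→(Q,2,→)
state=Q head=1 tape=2[2]1222_   (Q,2)→(S,2,←)
state=S head=0 tape=[2]21222_   (S,2)→(P,2,→)
state=P head=1 tape=2[2]1222_   (P,2)→(S,_,→)
state=S head=2 tape=2_[1]222_   (S,1)→(S,2,←)
state=S head=1 tape=2[_]2222_   (S,_)→(R,1,←)
state=R head=0 tape=[2]12222_   (R,2)→(S,2,→)
state=S head=1 tape=2[1]2222_   (S,1)→(S,2,←)
state=S head=0 tape=[2]22222_   (S,2)→(P,2,→)
state=P head=1 tape=2[2]2222_   (P,2)→(S,_,→)
state=S head=2 tape=2_[2]222_   (S,2)→(P,2,→)
state=P head=3 tape=2_2[2]22_   (P,2)→(S,_,→)
state=S head=4 tape=2_2_[2]2_   (S,2)→(P,2,→)
state=P head=5 tape=2_2_2[2]_   (P,2)→(S,_,→)
state=S head=6 tape=2_2_2_[_]   (S,_)→(R,1,←)
state=R head=5 tape=2_2_2[_]1   (R,_)→(H,1,→)
state=H head=6 tape=2_2_21[1]
Cell 6 holds 1 when M halts.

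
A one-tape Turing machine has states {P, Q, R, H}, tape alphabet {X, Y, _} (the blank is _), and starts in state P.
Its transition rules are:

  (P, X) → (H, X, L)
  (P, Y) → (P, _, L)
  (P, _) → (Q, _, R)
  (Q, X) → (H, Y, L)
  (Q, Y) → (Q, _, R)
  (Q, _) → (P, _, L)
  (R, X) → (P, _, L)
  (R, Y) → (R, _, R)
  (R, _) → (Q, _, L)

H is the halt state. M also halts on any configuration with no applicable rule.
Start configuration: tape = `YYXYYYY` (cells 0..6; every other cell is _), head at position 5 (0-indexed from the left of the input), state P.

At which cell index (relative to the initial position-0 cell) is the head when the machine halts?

P | YYXYY[Y]Y   read Y → write _, move L, go to P
P | YYXY[Y]_Y   read Y → write _, move L, go to P
P | YYX[Y]__Y   read Y → write _, move L, go to P
P | YY[X]___Y   read X → write X, move L, go to H
H | Y[Y]X___Y
At halt the head is at cell 1.

1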